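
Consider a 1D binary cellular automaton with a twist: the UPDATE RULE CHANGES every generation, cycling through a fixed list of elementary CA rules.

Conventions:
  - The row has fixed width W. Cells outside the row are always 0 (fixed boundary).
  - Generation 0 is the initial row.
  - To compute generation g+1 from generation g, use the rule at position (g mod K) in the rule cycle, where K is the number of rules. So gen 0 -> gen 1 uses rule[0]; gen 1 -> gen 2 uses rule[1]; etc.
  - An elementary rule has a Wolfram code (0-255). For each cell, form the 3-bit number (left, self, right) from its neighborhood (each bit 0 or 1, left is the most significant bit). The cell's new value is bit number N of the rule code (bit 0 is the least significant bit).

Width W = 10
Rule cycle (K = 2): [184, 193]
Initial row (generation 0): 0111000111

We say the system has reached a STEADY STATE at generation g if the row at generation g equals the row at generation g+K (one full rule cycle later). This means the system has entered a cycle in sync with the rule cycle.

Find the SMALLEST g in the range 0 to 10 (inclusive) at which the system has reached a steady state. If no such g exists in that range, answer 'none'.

Answer: none

Derivation:
Gen 0: 0111000111
Gen 1 (rule 184): 0110100110
Gen 2 (rule 193): 0010000010
Gen 3 (rule 184): 0001000001
Gen 4 (rule 193): 1100011100
Gen 5 (rule 184): 1010011010
Gen 6 (rule 193): 0000001000
Gen 7 (rule 184): 0000000100
Gen 8 (rule 193): 1111110001
Gen 9 (rule 184): 1111101000
Gen 10 (rule 193): 0111100011
Gen 11 (rule 184): 0111010010
Gen 12 (rule 193): 0011000000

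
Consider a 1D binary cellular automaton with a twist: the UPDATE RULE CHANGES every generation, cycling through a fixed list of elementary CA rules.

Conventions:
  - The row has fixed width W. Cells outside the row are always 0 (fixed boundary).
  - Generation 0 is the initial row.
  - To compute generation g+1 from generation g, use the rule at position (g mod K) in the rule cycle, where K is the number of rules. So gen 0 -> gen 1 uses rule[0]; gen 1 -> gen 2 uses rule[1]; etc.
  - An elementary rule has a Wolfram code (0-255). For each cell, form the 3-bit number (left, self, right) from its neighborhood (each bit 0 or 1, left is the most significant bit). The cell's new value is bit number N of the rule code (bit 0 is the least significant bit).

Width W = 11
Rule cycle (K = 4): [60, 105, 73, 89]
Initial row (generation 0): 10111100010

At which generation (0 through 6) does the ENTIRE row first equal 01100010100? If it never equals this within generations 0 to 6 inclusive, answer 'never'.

Gen 0: 10111100010
Gen 1 (rule 60): 11100010011
Gen 2 (rule 105): 10101000011
Gen 3 (rule 73): 00000011011
Gen 4 (rule 89): 11111011011
Gen 5 (rule 60): 10000110110
Gen 6 (rule 105): 00110111110

Answer: never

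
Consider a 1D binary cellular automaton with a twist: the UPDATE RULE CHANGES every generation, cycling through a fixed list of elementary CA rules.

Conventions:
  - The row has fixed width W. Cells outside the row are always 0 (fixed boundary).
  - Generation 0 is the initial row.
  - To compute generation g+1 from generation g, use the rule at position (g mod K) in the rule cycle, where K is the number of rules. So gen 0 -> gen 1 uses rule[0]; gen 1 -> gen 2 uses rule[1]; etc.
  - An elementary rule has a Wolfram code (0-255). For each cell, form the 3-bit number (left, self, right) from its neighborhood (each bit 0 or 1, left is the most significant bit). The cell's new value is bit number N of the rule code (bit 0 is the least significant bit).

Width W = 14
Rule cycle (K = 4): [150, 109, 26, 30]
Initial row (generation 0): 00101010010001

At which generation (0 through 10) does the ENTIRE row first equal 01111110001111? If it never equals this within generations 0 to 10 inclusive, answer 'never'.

Answer: 2

Derivation:
Gen 0: 00101010010001
Gen 1 (rule 150): 01101011111011
Gen 2 (rule 109): 01111110001111
Gen 3 (rule 26): 11000001011000
Gen 4 (rule 30): 10100011010100
Gen 5 (rule 150): 10110100010110
Gen 6 (rule 109): 11111101011110
Gen 7 (rule 26): 10000000010001
Gen 8 (rule 30): 11000000111011
Gen 9 (rule 150): 00100001010000
Gen 10 (rule 109): 10101101110111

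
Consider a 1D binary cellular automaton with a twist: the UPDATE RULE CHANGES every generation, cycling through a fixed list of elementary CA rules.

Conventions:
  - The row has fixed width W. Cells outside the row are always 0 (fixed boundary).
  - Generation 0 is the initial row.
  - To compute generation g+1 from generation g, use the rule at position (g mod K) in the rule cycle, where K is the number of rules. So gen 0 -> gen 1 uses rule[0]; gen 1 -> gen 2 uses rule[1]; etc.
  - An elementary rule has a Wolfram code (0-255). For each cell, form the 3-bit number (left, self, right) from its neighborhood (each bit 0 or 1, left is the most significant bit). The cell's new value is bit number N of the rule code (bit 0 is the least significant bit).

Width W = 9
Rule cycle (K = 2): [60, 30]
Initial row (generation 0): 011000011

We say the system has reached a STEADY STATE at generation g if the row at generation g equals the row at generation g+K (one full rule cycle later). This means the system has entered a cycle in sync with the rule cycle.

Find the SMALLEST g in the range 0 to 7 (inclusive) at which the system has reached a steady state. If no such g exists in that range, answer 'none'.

Answer: none

Derivation:
Gen 0: 011000011
Gen 1 (rule 60): 010100010
Gen 2 (rule 30): 110110111
Gen 3 (rule 60): 101101100
Gen 4 (rule 30): 101001010
Gen 5 (rule 60): 111101111
Gen 6 (rule 30): 100001000
Gen 7 (rule 60): 110001100
Gen 8 (rule 30): 101011010
Gen 9 (rule 60): 111110111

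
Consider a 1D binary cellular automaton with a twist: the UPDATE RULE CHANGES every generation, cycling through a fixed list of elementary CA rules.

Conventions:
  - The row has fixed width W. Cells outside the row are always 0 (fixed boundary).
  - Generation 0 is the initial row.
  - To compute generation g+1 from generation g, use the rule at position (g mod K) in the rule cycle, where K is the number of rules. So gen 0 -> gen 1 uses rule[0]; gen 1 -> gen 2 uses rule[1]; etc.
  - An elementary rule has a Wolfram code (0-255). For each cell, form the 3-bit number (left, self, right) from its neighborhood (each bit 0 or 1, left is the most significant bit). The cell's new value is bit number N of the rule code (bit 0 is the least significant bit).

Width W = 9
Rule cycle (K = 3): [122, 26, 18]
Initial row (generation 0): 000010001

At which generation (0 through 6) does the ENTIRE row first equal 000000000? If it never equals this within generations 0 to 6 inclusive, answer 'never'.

Gen 0: 000010001
Gen 1 (rule 122): 000101010
Gen 2 (rule 26): 001000001
Gen 3 (rule 18): 010100010
Gen 4 (rule 122): 101010101
Gen 5 (rule 26): 000000000
Gen 6 (rule 18): 000000000

Answer: 5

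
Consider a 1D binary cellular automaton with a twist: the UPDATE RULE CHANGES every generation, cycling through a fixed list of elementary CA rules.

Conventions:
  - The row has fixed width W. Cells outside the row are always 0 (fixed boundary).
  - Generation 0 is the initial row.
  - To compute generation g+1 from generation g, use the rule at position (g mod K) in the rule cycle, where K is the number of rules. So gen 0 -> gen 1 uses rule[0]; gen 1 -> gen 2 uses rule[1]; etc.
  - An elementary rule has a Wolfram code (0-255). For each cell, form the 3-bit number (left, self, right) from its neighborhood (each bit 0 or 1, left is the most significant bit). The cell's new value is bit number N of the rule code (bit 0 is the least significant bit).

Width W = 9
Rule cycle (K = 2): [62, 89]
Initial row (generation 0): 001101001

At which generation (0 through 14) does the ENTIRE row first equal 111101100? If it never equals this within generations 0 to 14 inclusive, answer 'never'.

Answer: 9

Derivation:
Gen 0: 001101001
Gen 1 (rule 62): 011011111
Gen 2 (rule 89): 011010001
Gen 3 (rule 62): 110111011
Gen 4 (rule 89): 110101011
Gen 5 (rule 62): 101111110
Gen 6 (rule 89): 001000011
Gen 7 (rule 62): 011100110
Gen 8 (rule 89): 010110111
Gen 9 (rule 62): 111101100
Gen 10 (rule 89): 100101111
Gen 11 (rule 62): 111111000
Gen 12 (rule 89): 100001111
Gen 13 (rule 62): 110011000
Gen 14 (rule 89): 111011111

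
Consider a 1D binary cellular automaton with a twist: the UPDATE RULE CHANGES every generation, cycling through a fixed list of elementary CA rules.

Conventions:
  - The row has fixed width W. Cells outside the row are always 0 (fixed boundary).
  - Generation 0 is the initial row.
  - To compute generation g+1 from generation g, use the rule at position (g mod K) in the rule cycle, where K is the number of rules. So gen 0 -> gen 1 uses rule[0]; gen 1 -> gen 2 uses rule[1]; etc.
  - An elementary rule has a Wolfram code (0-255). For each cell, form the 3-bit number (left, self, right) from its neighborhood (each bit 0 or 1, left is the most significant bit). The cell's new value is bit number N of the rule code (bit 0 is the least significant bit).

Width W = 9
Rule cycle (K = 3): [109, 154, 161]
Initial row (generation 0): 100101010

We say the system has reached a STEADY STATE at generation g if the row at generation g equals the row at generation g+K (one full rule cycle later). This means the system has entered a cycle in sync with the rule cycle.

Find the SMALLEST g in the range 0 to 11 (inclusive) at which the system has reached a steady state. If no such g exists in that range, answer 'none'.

Answer: none

Derivation:
Gen 0: 100101010
Gen 1 (rule 109): 100111110
Gen 2 (rule 154): 011111101
Gen 3 (rule 161): 001111010
Gen 4 (rule 109): 101001110
Gen 5 (rule 154): 000111101
Gen 6 (rule 161): 110011010
Gen 7 (rule 109): 110011110
Gen 8 (rule 154): 101111101
Gen 9 (rule 161): 010111010
Gen 10 (rule 109): 011101110
Gen 11 (rule 154): 111001101
Gen 12 (rule 161): 010000010
Gen 13 (rule 109): 010111010
Gen 14 (rule 154): 100110001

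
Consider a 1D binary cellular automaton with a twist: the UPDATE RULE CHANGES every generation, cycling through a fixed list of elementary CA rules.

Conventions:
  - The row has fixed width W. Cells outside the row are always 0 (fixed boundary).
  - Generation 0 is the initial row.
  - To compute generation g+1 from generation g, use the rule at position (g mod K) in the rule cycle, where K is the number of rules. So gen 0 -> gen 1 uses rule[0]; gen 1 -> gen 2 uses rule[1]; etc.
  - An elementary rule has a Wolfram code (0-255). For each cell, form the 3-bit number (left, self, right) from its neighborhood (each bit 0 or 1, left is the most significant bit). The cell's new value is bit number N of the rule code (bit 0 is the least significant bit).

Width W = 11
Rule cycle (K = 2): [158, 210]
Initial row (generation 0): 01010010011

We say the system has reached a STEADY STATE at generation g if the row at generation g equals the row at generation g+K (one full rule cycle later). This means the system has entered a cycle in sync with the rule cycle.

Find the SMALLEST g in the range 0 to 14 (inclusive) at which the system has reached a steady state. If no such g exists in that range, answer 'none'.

Gen 0: 01010010011
Gen 1 (rule 158): 11011111110
Gen 2 (rule 210): 01001111111
Gen 3 (rule 158): 11111111110
Gen 4 (rule 210): 01111111111
Gen 5 (rule 158): 11111111110
Gen 6 (rule 210): 01111111111
Gen 7 (rule 158): 11111111110
Gen 8 (rule 210): 01111111111
Gen 9 (rule 158): 11111111110
Gen 10 (rule 210): 01111111111
Gen 11 (rule 158): 11111111110
Gen 12 (rule 210): 01111111111
Gen 13 (rule 158): 11111111110
Gen 14 (rule 210): 01111111111
Gen 15 (rule 158): 11111111110
Gen 16 (rule 210): 01111111111

Answer: 3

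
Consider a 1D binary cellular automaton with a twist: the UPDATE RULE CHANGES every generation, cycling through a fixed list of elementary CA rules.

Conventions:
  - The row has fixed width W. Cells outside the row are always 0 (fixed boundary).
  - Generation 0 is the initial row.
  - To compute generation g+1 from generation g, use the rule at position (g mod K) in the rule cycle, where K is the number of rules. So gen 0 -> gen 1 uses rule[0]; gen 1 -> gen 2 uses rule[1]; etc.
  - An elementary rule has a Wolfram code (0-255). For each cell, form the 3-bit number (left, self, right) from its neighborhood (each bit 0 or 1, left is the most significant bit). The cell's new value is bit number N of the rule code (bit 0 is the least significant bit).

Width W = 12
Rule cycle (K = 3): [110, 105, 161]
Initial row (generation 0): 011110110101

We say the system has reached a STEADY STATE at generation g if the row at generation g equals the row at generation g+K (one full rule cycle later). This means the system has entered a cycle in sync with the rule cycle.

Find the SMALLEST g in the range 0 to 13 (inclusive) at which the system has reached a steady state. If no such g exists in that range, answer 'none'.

Answer: none

Derivation:
Gen 0: 011110110101
Gen 1 (rule 110): 110011111111
Gen 2 (rule 105): 110010000001
Gen 3 (rule 161): 000000111100
Gen 4 (rule 110): 000001100100
Gen 5 (rule 105): 111101100001
Gen 6 (rule 161): 011010001100
Gen 7 (rule 110): 111110011100
Gen 8 (rule 105): 100010010101
Gen 9 (rule 161): 001000001010
Gen 10 (rule 110): 011000011110
Gen 11 (rule 105): 011011010010
Gen 12 (rule 161): 000100100000
Gen 13 (rule 110): 001101100000
Gen 14 (rule 105): 101111101111
Gen 15 (rule 161): 010111010110
Gen 16 (rule 110): 111101111110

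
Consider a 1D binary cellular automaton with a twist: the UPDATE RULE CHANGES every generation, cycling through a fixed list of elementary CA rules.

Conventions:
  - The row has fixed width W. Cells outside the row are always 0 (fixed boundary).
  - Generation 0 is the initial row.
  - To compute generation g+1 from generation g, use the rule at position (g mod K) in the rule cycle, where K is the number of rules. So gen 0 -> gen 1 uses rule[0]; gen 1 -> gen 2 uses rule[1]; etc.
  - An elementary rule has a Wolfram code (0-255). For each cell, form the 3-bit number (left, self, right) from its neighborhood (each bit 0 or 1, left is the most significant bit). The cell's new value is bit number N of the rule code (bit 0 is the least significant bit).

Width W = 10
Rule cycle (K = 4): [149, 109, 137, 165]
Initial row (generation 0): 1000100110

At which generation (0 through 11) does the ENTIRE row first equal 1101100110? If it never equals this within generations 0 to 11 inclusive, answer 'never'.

Answer: 5

Derivation:
Gen 0: 1000100110
Gen 1 (rule 149): 1110110001
Gen 2 (rule 109): 1011110101
Gen 3 (rule 137): 0011100000
Gen 4 (rule 165): 1001001111
Gen 5 (rule 149): 1101100110
Gen 6 (rule 109): 1111100110
Gen 7 (rule 137): 1111000100
Gen 8 (rule 165): 0110010101
Gen 9 (rule 149): 0001010101
Gen 10 (rule 109): 1101111111
Gen 11 (rule 137): 1001111110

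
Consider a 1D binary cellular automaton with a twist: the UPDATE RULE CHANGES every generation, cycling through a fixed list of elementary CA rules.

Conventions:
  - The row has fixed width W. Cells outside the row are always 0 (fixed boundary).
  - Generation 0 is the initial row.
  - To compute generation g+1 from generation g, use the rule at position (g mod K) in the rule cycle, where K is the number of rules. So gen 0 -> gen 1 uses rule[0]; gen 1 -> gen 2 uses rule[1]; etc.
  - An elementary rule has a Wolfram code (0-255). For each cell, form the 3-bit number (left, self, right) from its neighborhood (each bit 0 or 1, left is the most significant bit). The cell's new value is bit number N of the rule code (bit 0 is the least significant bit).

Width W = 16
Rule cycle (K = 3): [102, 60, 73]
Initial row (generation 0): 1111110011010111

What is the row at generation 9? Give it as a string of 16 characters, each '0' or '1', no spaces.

Gen 0: 1111110011010111
Gen 1 (rule 102): 0000010101111001
Gen 2 (rule 60): 0000011111000101
Gen 3 (rule 73): 1111010001010000
Gen 4 (rule 102): 0001110011110000
Gen 5 (rule 60): 0001001010001000
Gen 6 (rule 73): 1100000000100011
Gen 7 (rule 102): 0100000001100101
Gen 8 (rule 60): 0110000001010111
Gen 9 (rule 73): 0110111100000101

Answer: 0110111100000101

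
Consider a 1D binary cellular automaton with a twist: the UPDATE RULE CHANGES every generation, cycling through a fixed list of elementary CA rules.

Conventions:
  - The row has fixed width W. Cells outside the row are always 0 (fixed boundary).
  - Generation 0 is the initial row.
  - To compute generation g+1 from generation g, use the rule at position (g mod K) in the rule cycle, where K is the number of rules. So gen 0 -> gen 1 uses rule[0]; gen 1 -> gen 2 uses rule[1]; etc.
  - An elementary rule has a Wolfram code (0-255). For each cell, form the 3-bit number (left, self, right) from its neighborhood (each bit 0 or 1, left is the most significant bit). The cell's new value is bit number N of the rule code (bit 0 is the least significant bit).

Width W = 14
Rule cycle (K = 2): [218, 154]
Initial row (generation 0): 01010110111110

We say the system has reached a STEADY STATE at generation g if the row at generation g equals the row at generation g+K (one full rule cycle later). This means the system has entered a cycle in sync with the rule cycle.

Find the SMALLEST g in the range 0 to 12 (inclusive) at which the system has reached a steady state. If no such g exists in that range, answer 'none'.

Gen 0: 01010110111110
Gen 1 (rule 218): 10000110111111
Gen 2 (rule 154): 01001100111110
Gen 3 (rule 218): 10111111111111
Gen 4 (rule 154): 00111111111110
Gen 5 (rule 218): 01111111111111
Gen 6 (rule 154): 11111111111110
Gen 7 (rule 218): 11111111111111
Gen 8 (rule 154): 11111111111110
Gen 9 (rule 218): 11111111111111
Gen 10 (rule 154): 11111111111110
Gen 11 (rule 218): 11111111111111
Gen 12 (rule 154): 11111111111110
Gen 13 (rule 218): 11111111111111
Gen 14 (rule 154): 11111111111110

Answer: 6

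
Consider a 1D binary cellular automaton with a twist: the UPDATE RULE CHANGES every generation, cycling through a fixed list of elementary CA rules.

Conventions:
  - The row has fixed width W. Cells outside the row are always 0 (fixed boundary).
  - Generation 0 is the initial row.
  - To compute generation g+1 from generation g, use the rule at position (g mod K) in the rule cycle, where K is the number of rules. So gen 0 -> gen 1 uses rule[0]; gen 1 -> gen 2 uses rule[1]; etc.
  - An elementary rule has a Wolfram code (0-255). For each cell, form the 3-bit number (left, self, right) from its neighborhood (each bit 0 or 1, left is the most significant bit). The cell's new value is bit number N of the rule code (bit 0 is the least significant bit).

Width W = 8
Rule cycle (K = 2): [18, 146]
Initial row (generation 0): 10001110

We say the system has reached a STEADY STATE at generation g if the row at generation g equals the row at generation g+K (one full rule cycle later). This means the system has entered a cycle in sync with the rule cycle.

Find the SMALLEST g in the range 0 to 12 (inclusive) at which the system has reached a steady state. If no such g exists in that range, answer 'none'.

Answer: 1

Derivation:
Gen 0: 10001110
Gen 1 (rule 18): 01010001
Gen 2 (rule 146): 10001010
Gen 3 (rule 18): 01010001
Gen 4 (rule 146): 10001010
Gen 5 (rule 18): 01010001
Gen 6 (rule 146): 10001010
Gen 7 (rule 18): 01010001
Gen 8 (rule 146): 10001010
Gen 9 (rule 18): 01010001
Gen 10 (rule 146): 10001010
Gen 11 (rule 18): 01010001
Gen 12 (rule 146): 10001010
Gen 13 (rule 18): 01010001
Gen 14 (rule 146): 10001010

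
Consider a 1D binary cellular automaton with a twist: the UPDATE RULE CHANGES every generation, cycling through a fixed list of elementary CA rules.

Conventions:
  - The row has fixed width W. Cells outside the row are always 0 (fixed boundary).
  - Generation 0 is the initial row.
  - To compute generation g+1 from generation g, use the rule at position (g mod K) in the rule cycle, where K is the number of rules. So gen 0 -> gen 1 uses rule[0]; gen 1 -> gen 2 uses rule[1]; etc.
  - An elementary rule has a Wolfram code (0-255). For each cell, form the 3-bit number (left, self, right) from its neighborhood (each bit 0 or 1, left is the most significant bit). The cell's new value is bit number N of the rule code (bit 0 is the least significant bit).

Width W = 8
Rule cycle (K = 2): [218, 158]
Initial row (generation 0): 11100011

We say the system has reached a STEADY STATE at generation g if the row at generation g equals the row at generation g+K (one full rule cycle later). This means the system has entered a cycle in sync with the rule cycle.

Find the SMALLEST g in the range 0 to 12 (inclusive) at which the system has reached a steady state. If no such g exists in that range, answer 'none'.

Answer: 3

Derivation:
Gen 0: 11100011
Gen 1 (rule 218): 11110111
Gen 2 (rule 158): 11100110
Gen 3 (rule 218): 11111111
Gen 4 (rule 158): 11111110
Gen 5 (rule 218): 11111111
Gen 6 (rule 158): 11111110
Gen 7 (rule 218): 11111111
Gen 8 (rule 158): 11111110
Gen 9 (rule 218): 11111111
Gen 10 (rule 158): 11111110
Gen 11 (rule 218): 11111111
Gen 12 (rule 158): 11111110
Gen 13 (rule 218): 11111111
Gen 14 (rule 158): 11111110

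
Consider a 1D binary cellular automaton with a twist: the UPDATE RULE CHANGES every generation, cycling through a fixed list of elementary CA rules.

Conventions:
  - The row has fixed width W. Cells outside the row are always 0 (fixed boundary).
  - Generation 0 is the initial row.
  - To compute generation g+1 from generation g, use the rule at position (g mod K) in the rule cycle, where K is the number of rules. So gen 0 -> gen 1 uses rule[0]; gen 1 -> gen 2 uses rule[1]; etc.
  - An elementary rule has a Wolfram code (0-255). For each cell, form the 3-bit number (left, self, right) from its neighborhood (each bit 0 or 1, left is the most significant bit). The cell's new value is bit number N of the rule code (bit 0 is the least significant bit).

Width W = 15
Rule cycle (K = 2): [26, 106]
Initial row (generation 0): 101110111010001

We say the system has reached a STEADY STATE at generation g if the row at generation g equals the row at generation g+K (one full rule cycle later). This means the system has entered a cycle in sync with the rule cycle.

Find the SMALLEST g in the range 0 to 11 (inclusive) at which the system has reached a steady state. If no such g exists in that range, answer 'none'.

Gen 0: 101110111010001
Gen 1 (rule 26): 001000100001010
Gen 2 (rule 106): 010001000010100
Gen 3 (rule 26): 101010100100010
Gen 4 (rule 106): 010101001000100
Gen 5 (rule 26): 100000110101010
Gen 6 (rule 106): 000001111010100
Gen 7 (rule 26): 000011000000010
Gen 8 (rule 106): 000111000000100
Gen 9 (rule 26): 001100100001010
Gen 10 (rule 106): 011101000010100
Gen 11 (rule 26): 110000100100010
Gen 12 (rule 106): 110001001000100
Gen 13 (rule 26): 101010110101010

Answer: none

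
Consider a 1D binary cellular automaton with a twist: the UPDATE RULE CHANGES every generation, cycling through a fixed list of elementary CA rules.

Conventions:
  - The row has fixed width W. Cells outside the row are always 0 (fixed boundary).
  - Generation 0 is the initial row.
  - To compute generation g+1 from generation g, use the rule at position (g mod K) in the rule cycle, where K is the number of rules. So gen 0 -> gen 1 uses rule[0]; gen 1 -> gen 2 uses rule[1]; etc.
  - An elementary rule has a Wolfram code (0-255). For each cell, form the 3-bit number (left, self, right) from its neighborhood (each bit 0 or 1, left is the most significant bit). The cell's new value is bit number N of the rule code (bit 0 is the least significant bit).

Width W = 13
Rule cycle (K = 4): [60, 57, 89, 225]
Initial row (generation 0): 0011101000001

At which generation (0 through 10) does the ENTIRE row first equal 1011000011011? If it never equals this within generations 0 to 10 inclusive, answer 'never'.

Answer: never

Derivation:
Gen 0: 0011101000001
Gen 1 (rule 60): 0010011100001
Gen 2 (rule 57): 1001010011100
Gen 3 (rule 89): 0100001010111
Gen 4 (rule 225): 0001100101011
Gen 5 (rule 60): 0001010111110
Gen 6 (rule 57): 1100101100001
Gen 7 (rule 89): 1110001111100
Gen 8 (rule 225): 0110100111101
Gen 9 (rule 60): 0101110100011
Gen 10 (rule 57): 0011001011010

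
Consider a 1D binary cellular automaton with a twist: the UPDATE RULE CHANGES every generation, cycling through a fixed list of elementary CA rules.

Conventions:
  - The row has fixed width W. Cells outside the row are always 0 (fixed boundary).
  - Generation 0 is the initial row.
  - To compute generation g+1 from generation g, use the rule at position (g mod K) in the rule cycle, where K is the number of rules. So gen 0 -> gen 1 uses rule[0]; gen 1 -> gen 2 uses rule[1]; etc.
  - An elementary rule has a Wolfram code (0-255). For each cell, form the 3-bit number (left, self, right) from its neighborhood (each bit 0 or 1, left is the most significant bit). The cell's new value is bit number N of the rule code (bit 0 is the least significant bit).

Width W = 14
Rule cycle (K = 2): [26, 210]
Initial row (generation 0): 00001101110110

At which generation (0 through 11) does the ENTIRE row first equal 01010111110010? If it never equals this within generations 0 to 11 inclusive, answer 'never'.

Answer: never

Derivation:
Gen 0: 00001101110110
Gen 1 (rule 26): 00011001000101
Gen 2 (rule 210): 00101110101000
Gen 3 (rule 26): 01001000000100
Gen 4 (rule 210): 10110100001010
Gen 5 (rule 26): 00100010010001
Gen 6 (rule 210): 01010101101010
Gen 7 (rule 26): 10000001000001
Gen 8 (rule 210): 01000010100010
Gen 9 (rule 26): 10100100010101
Gen 10 (rule 210): 00011010100000
Gen 11 (rule 26): 00110000010000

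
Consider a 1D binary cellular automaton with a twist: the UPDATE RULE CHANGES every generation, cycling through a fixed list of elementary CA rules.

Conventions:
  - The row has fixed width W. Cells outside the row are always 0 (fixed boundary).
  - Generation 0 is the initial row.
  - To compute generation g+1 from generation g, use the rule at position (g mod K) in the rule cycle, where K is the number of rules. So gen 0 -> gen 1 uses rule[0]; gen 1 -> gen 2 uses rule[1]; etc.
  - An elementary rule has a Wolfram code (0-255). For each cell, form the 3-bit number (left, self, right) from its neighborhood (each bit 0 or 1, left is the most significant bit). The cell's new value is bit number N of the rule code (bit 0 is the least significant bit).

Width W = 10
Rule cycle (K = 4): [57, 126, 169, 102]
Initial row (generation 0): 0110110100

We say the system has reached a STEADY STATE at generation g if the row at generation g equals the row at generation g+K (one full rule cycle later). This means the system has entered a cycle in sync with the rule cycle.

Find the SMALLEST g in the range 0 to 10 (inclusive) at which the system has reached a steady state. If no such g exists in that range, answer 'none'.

Gen 0: 0110110100
Gen 1 (rule 57): 0101101011
Gen 2 (rule 126): 1111111111
Gen 3 (rule 169): 1111111110
Gen 4 (rule 102): 0000000010
Gen 5 (rule 57): 1111111001
Gen 6 (rule 126): 1000001111
Gen 7 (rule 169): 0011101110
Gen 8 (rule 102): 0100110010
Gen 9 (rule 57): 0010101001
Gen 10 (rule 126): 0111111111
Gen 11 (rule 169): 0111111110
Gen 12 (rule 102): 1000000010
Gen 13 (rule 57): 0111111001
Gen 14 (rule 126): 1100001111

Answer: none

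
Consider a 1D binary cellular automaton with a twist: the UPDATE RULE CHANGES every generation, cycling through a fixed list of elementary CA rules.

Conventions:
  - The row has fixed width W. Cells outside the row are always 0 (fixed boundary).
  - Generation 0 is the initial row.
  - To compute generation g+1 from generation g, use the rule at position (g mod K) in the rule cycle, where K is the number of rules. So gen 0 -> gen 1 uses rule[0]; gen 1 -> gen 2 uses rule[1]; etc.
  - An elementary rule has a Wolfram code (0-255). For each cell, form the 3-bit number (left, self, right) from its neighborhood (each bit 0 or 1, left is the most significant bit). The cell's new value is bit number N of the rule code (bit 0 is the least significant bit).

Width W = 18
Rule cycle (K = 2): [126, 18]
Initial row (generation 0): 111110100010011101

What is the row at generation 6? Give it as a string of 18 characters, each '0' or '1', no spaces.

Gen 0: 111110100010011101
Gen 1 (rule 126): 100011110111110111
Gen 2 (rule 18): 010100000000000000
Gen 3 (rule 126): 111110000000000000
Gen 4 (rule 18): 000001000000000000
Gen 5 (rule 126): 000011100000000000
Gen 6 (rule 18): 000100010000000000

Answer: 000100010000000000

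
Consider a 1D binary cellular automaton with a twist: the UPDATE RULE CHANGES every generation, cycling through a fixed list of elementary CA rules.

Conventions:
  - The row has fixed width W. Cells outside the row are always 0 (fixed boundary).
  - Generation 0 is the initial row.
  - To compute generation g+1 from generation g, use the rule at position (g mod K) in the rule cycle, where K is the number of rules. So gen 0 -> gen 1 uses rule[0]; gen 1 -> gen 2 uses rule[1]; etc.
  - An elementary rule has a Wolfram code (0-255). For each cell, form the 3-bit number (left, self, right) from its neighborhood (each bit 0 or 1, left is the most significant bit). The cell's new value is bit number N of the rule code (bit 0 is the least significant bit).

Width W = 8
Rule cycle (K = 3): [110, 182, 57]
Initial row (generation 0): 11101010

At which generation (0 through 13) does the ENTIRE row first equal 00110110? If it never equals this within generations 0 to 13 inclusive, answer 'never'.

Answer: 11

Derivation:
Gen 0: 11101010
Gen 1 (rule 110): 10111110
Gen 2 (rule 182): 11011101
Gen 3 (rule 57): 10110010
Gen 4 (rule 110): 11110110
Gen 5 (rule 182): 01101001
Gen 6 (rule 57): 01010100
Gen 7 (rule 110): 11111100
Gen 8 (rule 182): 01111010
Gen 9 (rule 57): 01000101
Gen 10 (rule 110): 11001111
Gen 11 (rule 182): 00110110
Gen 12 (rule 57): 10101101
Gen 13 (rule 110): 11111111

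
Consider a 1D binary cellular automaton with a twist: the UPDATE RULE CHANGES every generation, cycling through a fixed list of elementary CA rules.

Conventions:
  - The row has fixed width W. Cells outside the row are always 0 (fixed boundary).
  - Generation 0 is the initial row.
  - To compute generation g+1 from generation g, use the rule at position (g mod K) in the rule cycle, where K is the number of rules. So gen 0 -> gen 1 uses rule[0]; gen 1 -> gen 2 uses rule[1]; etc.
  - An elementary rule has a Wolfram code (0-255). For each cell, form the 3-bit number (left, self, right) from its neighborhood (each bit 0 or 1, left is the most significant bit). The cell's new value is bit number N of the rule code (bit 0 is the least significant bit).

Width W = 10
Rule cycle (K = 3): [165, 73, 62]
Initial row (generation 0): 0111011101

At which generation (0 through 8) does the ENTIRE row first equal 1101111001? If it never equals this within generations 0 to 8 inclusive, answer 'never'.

Answer: 7

Derivation:
Gen 0: 0111011101
Gen 1 (rule 165): 0010101011
Gen 2 (rule 73): 1000000011
Gen 3 (rule 62): 1100000110
Gen 4 (rule 165): 0001110000
Gen 5 (rule 73): 1101010111
Gen 6 (rule 62): 1011111100
Gen 7 (rule 165): 1101111001
Gen 8 (rule 73): 1101001000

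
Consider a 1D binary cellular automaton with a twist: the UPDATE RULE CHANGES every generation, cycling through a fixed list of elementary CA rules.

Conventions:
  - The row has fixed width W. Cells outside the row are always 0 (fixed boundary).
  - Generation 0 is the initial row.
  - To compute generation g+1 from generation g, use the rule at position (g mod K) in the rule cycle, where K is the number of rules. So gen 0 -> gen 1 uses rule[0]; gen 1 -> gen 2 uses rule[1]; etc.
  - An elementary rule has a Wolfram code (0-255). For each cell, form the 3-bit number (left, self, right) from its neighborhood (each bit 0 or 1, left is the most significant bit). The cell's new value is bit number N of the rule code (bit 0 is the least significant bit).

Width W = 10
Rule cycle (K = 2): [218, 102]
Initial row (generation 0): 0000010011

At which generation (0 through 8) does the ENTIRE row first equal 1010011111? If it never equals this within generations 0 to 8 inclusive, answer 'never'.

Gen 0: 0000010011
Gen 1 (rule 218): 0000101111
Gen 2 (rule 102): 0001110001
Gen 3 (rule 218): 0011111010
Gen 4 (rule 102): 0100001110
Gen 5 (rule 218): 1010011111
Gen 6 (rule 102): 1110100001
Gen 7 (rule 218): 1110010010
Gen 8 (rule 102): 0010110110

Answer: 5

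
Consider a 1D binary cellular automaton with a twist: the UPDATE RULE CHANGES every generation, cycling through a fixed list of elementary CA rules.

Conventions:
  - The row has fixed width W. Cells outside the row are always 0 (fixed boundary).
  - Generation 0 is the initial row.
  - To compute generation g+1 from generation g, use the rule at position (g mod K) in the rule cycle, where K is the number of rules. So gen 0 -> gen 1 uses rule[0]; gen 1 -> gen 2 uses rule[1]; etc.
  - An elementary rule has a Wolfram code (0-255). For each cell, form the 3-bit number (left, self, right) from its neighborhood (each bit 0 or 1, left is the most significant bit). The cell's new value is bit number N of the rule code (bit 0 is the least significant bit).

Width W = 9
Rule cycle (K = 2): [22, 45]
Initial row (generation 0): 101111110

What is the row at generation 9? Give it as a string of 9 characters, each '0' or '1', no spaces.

Answer: 100000001

Derivation:
Gen 0: 101111110
Gen 1 (rule 22): 100000001
Gen 2 (rule 45): 101111101
Gen 3 (rule 22): 100000001
Gen 4 (rule 45): 101111101
Gen 5 (rule 22): 100000001
Gen 6 (rule 45): 101111101
Gen 7 (rule 22): 100000001
Gen 8 (rule 45): 101111101
Gen 9 (rule 22): 100000001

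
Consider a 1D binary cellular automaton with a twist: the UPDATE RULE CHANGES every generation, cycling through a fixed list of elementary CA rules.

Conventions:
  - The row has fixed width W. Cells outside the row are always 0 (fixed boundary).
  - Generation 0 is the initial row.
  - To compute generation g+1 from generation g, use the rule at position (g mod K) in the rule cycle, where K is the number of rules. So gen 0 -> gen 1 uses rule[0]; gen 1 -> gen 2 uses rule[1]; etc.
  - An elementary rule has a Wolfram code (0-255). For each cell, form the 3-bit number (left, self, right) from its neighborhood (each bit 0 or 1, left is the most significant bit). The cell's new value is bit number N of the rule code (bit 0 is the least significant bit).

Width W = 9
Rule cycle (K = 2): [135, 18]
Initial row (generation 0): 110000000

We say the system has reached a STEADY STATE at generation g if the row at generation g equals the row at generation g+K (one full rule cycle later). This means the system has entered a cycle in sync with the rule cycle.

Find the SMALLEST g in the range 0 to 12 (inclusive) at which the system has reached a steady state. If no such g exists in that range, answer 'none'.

Answer: 4

Derivation:
Gen 0: 110000000
Gen 1 (rule 135): 000111111
Gen 2 (rule 18): 001000000
Gen 3 (rule 135): 111011111
Gen 4 (rule 18): 000000000
Gen 5 (rule 135): 111111111
Gen 6 (rule 18): 000000000
Gen 7 (rule 135): 111111111
Gen 8 (rule 18): 000000000
Gen 9 (rule 135): 111111111
Gen 10 (rule 18): 000000000
Gen 11 (rule 135): 111111111
Gen 12 (rule 18): 000000000
Gen 13 (rule 135): 111111111
Gen 14 (rule 18): 000000000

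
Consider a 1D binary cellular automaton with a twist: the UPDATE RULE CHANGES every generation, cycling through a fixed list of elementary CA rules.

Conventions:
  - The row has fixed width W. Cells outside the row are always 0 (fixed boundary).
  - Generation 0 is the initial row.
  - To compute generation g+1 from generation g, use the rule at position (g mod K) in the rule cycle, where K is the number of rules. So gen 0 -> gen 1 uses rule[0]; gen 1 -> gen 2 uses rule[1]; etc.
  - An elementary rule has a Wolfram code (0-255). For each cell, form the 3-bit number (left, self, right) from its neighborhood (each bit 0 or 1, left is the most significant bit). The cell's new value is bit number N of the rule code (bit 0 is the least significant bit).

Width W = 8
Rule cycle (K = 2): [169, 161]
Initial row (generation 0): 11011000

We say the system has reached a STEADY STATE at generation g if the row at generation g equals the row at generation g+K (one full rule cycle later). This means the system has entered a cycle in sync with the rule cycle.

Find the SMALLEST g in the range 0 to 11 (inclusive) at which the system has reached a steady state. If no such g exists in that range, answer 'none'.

Gen 0: 11011000
Gen 1 (rule 169): 10110011
Gen 2 (rule 161): 01000000
Gen 3 (rule 169): 00011111
Gen 4 (rule 161): 11001110
Gen 5 (rule 169): 10001100
Gen 6 (rule 161): 00100001
Gen 7 (rule 169): 10001100
Gen 8 (rule 161): 00100001
Gen 9 (rule 169): 10001100
Gen 10 (rule 161): 00100001
Gen 11 (rule 169): 10001100
Gen 12 (rule 161): 00100001
Gen 13 (rule 169): 10001100

Answer: 5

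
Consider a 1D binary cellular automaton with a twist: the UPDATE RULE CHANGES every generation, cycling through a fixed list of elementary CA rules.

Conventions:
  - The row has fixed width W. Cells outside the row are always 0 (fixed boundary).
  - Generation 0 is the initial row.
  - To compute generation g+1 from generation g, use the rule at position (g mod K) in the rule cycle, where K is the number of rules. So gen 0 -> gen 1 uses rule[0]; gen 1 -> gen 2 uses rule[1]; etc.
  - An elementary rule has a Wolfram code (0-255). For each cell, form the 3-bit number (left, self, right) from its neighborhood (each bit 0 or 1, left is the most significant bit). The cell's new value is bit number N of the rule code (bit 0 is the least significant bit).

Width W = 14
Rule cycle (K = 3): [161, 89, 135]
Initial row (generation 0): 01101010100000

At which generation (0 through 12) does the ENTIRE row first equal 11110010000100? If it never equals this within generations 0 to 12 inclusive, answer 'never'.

Answer: 8

Derivation:
Gen 0: 01101010100000
Gen 1 (rule 161): 00010101001111
Gen 2 (rule 89): 11000000101001
Gen 3 (rule 135): 00011111101011
Gen 4 (rule 161): 11001111010100
Gen 5 (rule 89): 11101001000011
Gen 6 (rule 135): 01001011011100
Gen 7 (rule 161): 00000100101001
Gen 8 (rule 89): 11110010000100
Gen 9 (rule 135): 01100110111101
Gen 10 (rule 161): 00000001011010
Gen 11 (rule 89): 11111100011001
Gen 12 (rule 135): 01111001100011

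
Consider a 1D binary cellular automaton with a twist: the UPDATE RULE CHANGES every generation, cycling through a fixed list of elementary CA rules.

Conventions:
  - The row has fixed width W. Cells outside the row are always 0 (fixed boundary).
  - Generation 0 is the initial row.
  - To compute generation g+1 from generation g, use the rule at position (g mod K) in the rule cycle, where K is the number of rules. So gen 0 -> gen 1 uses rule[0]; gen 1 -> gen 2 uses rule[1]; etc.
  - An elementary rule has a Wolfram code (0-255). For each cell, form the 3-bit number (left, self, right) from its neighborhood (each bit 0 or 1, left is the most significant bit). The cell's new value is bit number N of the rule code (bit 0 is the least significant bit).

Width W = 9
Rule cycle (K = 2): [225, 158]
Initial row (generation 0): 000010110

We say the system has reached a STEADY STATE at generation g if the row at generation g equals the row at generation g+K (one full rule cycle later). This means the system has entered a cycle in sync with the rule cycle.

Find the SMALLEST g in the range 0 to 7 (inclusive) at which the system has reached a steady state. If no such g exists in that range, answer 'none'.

Gen 0: 000010110
Gen 1 (rule 225): 111001010
Gen 2 (rule 158): 110111011
Gen 3 (rule 225): 011011101
Gen 4 (rule 158): 110011001
Gen 5 (rule 225): 010001000
Gen 6 (rule 158): 111011100
Gen 7 (rule 225): 011101101
Gen 8 (rule 158): 111001001
Gen 9 (rule 225): 011000000

Answer: none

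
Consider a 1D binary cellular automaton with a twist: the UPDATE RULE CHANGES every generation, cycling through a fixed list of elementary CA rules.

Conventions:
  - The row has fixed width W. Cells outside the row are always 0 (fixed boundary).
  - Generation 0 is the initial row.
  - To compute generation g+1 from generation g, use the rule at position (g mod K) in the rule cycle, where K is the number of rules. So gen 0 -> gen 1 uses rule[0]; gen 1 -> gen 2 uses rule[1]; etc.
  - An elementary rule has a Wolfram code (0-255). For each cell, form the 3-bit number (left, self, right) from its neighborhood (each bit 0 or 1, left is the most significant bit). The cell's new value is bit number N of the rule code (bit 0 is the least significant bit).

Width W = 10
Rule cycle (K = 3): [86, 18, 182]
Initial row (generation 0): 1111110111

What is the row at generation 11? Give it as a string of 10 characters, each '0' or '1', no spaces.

Answer: 1011000000

Derivation:
Gen 0: 1111110111
Gen 1 (rule 86): 0000010001
Gen 2 (rule 18): 0000101010
Gen 3 (rule 182): 0001111111
Gen 4 (rule 86): 0010000001
Gen 5 (rule 18): 0101000010
Gen 6 (rule 182): 1111100111
Gen 7 (rule 86): 0000111001
Gen 8 (rule 18): 0001000110
Gen 9 (rule 182): 0011101001
Gen 10 (rule 86): 0100101111
Gen 11 (rule 18): 1011000000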